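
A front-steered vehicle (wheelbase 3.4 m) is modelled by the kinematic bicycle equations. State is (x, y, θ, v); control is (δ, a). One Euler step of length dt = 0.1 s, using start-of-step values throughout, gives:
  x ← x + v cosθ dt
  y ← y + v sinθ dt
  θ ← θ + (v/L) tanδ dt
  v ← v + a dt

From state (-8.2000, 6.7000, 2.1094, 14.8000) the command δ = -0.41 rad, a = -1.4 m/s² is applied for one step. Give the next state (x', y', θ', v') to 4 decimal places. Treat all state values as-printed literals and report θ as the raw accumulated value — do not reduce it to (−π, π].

x' = -8.2000 + 14.8000·cos(2.1094)·0.1 = -8.9591
y' = 6.7000 + 14.8000·sin(2.1094)·0.1 = 7.9705
θ' = 2.1094 + (14.8000/3.4)·tan(-0.41)·0.1 = 1.9202
v' = 14.8000 − 1.4000·0.1 = 14.6600

(-8.9591, 7.9705, 1.9202, 14.6600)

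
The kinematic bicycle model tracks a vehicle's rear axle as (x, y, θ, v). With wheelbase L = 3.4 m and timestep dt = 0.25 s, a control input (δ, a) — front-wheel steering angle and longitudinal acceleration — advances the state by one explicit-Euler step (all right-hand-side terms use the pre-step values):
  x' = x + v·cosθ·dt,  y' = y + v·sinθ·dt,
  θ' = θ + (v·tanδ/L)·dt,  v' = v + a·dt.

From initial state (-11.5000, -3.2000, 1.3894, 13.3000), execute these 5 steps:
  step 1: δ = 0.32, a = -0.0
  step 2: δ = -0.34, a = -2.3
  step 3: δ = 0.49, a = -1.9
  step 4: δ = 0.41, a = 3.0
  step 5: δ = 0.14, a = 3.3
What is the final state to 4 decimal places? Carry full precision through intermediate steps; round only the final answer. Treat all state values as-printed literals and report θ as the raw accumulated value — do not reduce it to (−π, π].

(-13.6856, 11.9190, 2.3928, 13.8250)

after step 1 (δ=0.32, a=-0.0): (-10.900159, 0.070446, 1.713479, 13.300000)
after step 2 (δ=-0.34, a=-2.3): (-11.372972, 3.361657, 1.367545, 12.725000)
after step 3 (δ=0.49, a=-1.9): (-10.730823, 6.477423, 1.866616, 12.250000)
after step 4 (δ=0.41, a=3.0): (-11.623617, 9.406899, 2.258104, 13.000000)
after step 5 (δ=0.14, a=3.3): (-13.685607, 11.919009, 2.392809, 13.825000)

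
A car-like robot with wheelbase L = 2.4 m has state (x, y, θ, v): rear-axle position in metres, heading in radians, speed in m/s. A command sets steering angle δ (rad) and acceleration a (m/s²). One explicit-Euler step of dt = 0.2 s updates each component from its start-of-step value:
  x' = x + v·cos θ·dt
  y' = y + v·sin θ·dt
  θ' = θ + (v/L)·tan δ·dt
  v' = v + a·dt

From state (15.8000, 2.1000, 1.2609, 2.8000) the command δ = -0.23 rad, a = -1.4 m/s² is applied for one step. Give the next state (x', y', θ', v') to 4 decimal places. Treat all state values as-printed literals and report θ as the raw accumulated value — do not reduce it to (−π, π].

x' = 15.8000 + 2.8000·cos(1.2609)·0.2 = 15.9708
y' = 2.1000 + 2.8000·sin(1.2609)·0.2 = 2.6333
θ' = 1.2609 + (2.8000/2.4)·tan(-0.23)·0.2 = 1.2063
v' = 2.8000 − 1.4000·0.2 = 2.5200

(15.9708, 2.6333, 1.2063, 2.5200)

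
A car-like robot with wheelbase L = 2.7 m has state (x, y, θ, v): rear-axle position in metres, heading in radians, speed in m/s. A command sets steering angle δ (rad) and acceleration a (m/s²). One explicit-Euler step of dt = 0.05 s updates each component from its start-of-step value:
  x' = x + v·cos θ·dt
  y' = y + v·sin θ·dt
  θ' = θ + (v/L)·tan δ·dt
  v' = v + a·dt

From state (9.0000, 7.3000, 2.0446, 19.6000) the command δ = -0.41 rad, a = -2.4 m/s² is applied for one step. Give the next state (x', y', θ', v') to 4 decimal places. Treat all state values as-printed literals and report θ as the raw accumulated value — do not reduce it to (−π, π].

x' = 9.0000 + 19.6000·cos(2.0446)·0.05 = 8.5529
y' = 7.3000 + 19.6000·sin(2.0446)·0.05 = 8.1720
θ' = 2.0446 + (19.6000/2.7)·tan(-0.41)·0.05 = 1.8868
v' = 19.6000 − 2.4000·0.05 = 19.4800

(8.5529, 8.1720, 1.8868, 19.4800)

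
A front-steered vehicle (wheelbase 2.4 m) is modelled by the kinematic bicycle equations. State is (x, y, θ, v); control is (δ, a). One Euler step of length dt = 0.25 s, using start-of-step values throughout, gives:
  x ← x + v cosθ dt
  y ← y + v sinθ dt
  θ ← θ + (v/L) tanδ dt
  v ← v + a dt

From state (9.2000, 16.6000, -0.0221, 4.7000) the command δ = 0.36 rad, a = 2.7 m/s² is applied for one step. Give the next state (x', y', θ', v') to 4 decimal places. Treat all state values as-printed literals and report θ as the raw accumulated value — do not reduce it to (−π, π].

x' = 9.2000 + 4.7000·cos(-0.0221)·0.25 = 10.3747
y' = 16.6000 + 4.7000·sin(-0.0221)·0.25 = 16.5740
θ' = -0.0221 + (4.7000/2.4)·tan(0.36)·0.25 = 0.1622
v' = 4.7000 + 2.7000·0.25 = 5.3750

(10.3747, 16.5740, 0.1622, 5.3750)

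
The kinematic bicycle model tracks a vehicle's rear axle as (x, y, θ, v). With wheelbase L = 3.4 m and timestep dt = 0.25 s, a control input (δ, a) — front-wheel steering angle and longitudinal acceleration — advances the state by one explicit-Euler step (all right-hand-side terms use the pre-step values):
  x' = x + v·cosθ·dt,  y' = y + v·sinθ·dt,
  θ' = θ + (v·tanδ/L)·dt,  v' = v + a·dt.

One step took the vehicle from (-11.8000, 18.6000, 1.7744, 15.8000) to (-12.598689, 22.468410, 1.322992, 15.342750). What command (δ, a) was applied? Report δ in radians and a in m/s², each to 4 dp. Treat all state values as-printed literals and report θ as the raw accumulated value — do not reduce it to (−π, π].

δ = -0.3706, a = -1.8290

a = (v'−v)/dt = (-0.457250)/0.25 = -1.8290
Δθ = θ'−θ = -0.451408;  (v·dt/L) = 15.8000·0.25/3.4 = 1.161765
tan δ = Δθ·L/(v·dt) = -0.388554  →  δ = -0.3706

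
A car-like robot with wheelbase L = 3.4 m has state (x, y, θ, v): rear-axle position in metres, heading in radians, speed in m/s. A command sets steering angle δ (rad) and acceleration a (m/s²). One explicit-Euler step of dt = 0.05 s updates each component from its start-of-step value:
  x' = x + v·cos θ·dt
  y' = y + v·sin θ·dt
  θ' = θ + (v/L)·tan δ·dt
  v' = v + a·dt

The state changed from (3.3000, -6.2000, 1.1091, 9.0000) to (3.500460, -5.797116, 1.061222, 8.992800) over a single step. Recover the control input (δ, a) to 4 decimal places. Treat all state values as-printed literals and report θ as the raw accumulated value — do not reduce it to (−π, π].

δ = -0.3471, a = -0.1440

a = (v'−v)/dt = (-0.007200)/0.05 = -0.1440
Δθ = θ'−θ = -0.047878;  (v·dt/L) = 9.0000·0.05/3.4 = 0.132353
tan δ = Δθ·L/(v·dt) = -0.361745  →  δ = -0.3471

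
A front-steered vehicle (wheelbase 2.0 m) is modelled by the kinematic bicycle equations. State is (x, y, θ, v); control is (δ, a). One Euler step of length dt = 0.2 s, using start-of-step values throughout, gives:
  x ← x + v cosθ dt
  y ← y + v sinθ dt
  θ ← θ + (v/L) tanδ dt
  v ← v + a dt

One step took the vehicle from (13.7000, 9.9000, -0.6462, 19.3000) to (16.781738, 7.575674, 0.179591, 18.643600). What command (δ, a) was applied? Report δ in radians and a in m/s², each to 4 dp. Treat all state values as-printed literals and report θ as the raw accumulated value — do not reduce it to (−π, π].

a = (v'−v)/dt = (-0.656400)/0.2 = -3.2820
Δθ = θ'−θ = 0.825791;  (v·dt/L) = 19.3000·0.2/2.0 = 1.930000
tan δ = Δθ·L/(v·dt) = 0.427871  →  δ = 0.4043

δ = 0.4043, a = -3.2820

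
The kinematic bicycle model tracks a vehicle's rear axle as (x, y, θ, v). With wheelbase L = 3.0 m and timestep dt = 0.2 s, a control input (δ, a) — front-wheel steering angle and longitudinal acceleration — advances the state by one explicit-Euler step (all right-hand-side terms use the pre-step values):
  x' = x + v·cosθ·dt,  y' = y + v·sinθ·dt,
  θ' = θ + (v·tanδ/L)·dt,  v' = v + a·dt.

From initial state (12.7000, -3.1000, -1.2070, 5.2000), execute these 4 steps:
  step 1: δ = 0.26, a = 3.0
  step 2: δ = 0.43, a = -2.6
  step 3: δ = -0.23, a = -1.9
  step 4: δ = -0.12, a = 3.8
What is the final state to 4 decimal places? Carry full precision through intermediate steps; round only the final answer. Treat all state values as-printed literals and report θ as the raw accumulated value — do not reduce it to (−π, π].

after step 1 (δ=0.26, a=3.0): (13.070058, -4.071935, -1.114779, 5.800000)
after step 2 (δ=0.43, a=-2.6): (13.580893, -5.113399, -0.937446, 5.280000)
after step 3 (δ=-0.23, a=-1.9): (14.205886, -5.964586, -1.019864, 4.900000)
after step 4 (δ=-0.12, a=3.8): (14.718898, -6.799583, -1.059253, 5.660000)

(14.7189, -6.7996, -1.0593, 5.6600)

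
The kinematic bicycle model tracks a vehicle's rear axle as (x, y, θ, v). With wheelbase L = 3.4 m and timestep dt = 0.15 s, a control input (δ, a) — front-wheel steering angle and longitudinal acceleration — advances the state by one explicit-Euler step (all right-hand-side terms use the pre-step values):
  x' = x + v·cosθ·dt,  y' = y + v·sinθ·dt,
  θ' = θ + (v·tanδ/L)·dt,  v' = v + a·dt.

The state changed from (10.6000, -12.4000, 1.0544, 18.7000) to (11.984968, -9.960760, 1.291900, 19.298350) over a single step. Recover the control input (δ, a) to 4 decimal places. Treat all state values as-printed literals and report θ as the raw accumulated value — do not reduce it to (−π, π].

a = (v'−v)/dt = (0.598350)/0.15 = 3.9890
Δθ = θ'−θ = 0.237500;  (v·dt/L) = 18.7000·0.15/3.4 = 0.825000
tan δ = Δθ·L/(v·dt) = 0.287879  →  δ = 0.2803

δ = 0.2803, a = 3.9890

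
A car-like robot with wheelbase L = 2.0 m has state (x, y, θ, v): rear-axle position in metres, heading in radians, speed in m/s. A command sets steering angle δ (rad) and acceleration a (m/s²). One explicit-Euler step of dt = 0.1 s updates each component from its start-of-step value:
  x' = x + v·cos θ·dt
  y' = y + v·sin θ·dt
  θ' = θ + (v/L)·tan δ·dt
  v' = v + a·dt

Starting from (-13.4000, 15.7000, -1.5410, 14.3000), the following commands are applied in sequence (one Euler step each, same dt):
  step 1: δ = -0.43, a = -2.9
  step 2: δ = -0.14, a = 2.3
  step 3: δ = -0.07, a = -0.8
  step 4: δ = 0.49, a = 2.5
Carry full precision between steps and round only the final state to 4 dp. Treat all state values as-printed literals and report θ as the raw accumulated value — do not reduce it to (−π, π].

(-14.9310, 10.3411, -1.6399, 14.4100)

after step 1 (δ=-0.43, a=-2.9): (-13.357398, 14.270635, -1.868914, 14.010000)
after step 2 (δ=-0.14, a=2.3): (-13.768901, 12.931431, -1.967630, 14.240000)
after step 3 (δ=-0.07, a=-0.8): (-14.319277, 11.618091, -2.017551, 14.160000)
after step 4 (δ=0.49, a=2.5): (-14.931048, 10.341066, -1.639913, 14.410000)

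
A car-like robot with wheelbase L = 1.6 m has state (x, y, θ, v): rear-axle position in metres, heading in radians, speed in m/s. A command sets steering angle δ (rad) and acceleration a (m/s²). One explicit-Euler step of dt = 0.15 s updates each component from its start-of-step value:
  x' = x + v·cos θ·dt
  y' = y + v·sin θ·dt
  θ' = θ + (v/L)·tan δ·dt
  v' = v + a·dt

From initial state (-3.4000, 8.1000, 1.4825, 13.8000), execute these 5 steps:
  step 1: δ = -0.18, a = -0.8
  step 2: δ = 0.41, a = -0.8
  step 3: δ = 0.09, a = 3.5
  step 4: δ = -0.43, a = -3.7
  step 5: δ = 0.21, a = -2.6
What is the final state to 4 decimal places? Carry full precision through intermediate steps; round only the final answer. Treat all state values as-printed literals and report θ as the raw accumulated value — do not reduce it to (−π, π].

after step 1 (δ=-0.18, a=-0.8): (-3.217464, 10.161936, 1.247077, 13.680000)
after step 2 (δ=0.41, a=-0.8): (-2.564733, 12.107353, 1.804491, 13.560000)
after step 3 (δ=0.09, a=3.5): (-3.035754, 14.086063, 1.919214, 14.085000)
after step 4 (δ=-0.43, a=-3.7): (-3.757070, 16.071867, 1.313619, 13.530000)
after step 5 (δ=0.21, a=-2.6): (-3.240863, 18.034620, 1.583977, 13.140000)

(-3.2409, 18.0346, 1.5840, 13.1400)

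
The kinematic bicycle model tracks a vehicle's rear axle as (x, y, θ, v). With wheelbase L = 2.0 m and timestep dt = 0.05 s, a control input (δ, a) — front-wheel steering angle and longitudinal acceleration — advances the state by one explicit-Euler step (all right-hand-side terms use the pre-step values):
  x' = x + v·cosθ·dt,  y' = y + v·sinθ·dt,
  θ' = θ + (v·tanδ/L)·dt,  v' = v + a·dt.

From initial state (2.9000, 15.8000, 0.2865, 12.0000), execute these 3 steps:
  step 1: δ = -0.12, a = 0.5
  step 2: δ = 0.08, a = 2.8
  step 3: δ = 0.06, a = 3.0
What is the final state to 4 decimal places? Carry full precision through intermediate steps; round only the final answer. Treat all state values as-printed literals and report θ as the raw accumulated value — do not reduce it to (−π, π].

(4.6435, 16.2833, 0.2927, 12.3150)

after step 1 (δ=-0.12, a=0.5): (3.475543, 15.969558, 0.250326, 12.025000)
after step 2 (δ=0.08, a=2.8): (4.058053, 16.118500, 0.274428, 12.165000)
after step 3 (δ=0.06, a=3.0): (4.643543, 16.283333, 0.292697, 12.315000)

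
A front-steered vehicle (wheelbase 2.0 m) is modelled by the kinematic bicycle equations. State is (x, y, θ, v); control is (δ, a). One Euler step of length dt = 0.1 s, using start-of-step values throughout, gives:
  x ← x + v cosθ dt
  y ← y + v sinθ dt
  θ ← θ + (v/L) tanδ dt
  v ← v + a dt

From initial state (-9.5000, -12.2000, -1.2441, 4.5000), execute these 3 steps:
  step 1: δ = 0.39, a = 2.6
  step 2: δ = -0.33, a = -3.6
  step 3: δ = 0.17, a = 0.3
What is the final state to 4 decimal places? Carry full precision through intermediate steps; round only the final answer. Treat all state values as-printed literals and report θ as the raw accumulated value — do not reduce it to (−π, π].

(-9.0161, -13.4761, -1.1954, 4.4300)

after step 1 (δ=0.39, a=2.6): (-9.355588, -12.626198, -1.151613, 4.760000)
after step 2 (δ=-0.33, a=-3.6): (-9.161849, -13.060987, -1.233134, 4.400000)
after step 3 (δ=0.17, a=0.3): (-9.016084, -13.476141, -1.195369, 4.430000)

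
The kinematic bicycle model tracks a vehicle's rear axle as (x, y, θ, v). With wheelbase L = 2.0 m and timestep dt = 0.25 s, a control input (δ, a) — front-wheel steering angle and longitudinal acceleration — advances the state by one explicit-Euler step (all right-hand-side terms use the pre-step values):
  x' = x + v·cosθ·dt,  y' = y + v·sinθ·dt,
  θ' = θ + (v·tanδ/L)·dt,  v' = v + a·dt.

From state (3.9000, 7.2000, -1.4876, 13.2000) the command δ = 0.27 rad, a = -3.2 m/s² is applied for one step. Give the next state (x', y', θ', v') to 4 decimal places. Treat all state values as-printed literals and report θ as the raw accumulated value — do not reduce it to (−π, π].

(4.1742, 3.9114, -1.0309, 12.4000)

x' = 3.9000 + 13.2000·cos(-1.4876)·0.25 = 4.1742
y' = 7.2000 + 13.2000·sin(-1.4876)·0.25 = 3.9114
θ' = -1.4876 + (13.2000/2.0)·tan(0.27)·0.25 = -1.0309
v' = 13.2000 − 3.2000·0.25 = 12.4000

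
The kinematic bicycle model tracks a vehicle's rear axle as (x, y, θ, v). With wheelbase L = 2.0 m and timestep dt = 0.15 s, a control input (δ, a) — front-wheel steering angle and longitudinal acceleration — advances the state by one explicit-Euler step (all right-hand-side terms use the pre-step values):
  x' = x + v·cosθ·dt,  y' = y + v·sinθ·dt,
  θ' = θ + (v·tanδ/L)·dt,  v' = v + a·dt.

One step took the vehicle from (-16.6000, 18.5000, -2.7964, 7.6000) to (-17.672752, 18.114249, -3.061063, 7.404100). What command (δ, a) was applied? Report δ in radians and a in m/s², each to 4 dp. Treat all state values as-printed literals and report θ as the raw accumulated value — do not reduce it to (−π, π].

δ = -0.4347, a = -1.3060

a = (v'−v)/dt = (-0.195900)/0.15 = -1.3060
Δθ = θ'−θ = -0.264663;  (v·dt/L) = 7.6000·0.15/2.0 = 0.570000
tan δ = Δθ·L/(v·dt) = -0.464321  →  δ = -0.4347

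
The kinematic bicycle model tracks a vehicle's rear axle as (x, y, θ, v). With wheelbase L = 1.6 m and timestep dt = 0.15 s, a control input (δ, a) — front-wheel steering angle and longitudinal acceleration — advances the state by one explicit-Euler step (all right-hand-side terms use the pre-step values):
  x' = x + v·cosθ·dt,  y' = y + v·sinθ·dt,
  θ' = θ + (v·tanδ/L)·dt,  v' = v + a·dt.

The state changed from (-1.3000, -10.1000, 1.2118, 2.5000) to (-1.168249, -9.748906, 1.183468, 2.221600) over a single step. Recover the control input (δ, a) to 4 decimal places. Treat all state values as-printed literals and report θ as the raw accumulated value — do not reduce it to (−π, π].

δ = -0.1203, a = -1.8560

a = (v'−v)/dt = (-0.278400)/0.15 = -1.8560
Δθ = θ'−θ = -0.028332;  (v·dt/L) = 2.5000·0.15/1.6 = 0.234375
tan δ = Δθ·L/(v·dt) = -0.120883  →  δ = -0.1203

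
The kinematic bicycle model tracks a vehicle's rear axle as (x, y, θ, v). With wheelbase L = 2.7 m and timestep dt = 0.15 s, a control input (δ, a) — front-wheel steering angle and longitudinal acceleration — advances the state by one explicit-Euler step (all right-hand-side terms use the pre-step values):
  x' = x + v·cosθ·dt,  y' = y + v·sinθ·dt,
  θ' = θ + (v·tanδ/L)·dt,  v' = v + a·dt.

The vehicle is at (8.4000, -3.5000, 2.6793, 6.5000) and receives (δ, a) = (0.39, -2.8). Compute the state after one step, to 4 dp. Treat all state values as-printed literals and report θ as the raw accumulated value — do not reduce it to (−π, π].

x' = 8.4000 + 6.5000·cos(2.6793)·0.15 = 7.5273
y' = -3.5000 + 6.5000·sin(2.6793)·0.15 = -3.0651
θ' = 2.6793 + (6.5000/2.7)·tan(0.39)·0.15 = 2.8277
v' = 6.5000 − 2.8000·0.15 = 6.0800

(7.5273, -3.0651, 2.8277, 6.0800)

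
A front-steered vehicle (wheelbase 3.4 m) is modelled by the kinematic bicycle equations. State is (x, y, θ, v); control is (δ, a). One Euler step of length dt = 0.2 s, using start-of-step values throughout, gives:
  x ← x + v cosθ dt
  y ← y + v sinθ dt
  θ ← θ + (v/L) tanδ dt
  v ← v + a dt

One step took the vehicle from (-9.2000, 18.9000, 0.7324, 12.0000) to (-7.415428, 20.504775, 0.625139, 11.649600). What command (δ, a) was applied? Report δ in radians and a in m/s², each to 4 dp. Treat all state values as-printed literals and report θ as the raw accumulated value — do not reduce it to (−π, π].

a = (v'−v)/dt = (-0.350400)/0.2 = -1.7520
Δθ = θ'−θ = -0.107261;  (v·dt/L) = 12.0000·0.2/3.4 = 0.705882
tan δ = Δθ·L/(v·dt) = -0.151953  →  δ = -0.1508

δ = -0.1508, a = -1.7520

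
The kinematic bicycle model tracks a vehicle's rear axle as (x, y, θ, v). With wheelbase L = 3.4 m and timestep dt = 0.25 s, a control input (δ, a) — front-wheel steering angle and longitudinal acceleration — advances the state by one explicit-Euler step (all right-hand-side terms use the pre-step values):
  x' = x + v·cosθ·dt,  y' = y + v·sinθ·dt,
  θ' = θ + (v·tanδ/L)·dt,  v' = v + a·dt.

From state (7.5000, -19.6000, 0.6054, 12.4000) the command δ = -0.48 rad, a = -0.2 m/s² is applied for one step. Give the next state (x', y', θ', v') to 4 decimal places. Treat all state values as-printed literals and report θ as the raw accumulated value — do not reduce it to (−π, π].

(10.0491, -17.8358, 0.1307, 12.3500)

x' = 7.5000 + 12.4000·cos(0.6054)·0.25 = 10.0491
y' = -19.6000 + 12.4000·sin(0.6054)·0.25 = -17.8358
θ' = 0.6054 + (12.4000/3.4)·tan(-0.48)·0.25 = 0.1307
v' = 12.4000 − 0.2000·0.25 = 12.3500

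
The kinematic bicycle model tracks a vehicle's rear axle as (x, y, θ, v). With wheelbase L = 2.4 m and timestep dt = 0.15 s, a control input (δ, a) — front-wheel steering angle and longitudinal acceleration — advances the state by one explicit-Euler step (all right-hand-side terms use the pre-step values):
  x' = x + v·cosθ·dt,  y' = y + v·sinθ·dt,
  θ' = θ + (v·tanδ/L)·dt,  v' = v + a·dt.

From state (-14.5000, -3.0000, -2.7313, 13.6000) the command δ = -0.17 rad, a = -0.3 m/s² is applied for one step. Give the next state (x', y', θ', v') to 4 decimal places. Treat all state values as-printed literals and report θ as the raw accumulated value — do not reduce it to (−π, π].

(-16.3707, -3.8137, -2.8772, 13.5550)

x' = -14.5000 + 13.6000·cos(-2.7313)·0.15 = -16.3707
y' = -3.0000 + 13.6000·sin(-2.7313)·0.15 = -3.8137
θ' = -2.7313 + (13.6000/2.4)·tan(-0.17)·0.15 = -2.8772
v' = 13.6000 − 0.3000·0.15 = 13.5550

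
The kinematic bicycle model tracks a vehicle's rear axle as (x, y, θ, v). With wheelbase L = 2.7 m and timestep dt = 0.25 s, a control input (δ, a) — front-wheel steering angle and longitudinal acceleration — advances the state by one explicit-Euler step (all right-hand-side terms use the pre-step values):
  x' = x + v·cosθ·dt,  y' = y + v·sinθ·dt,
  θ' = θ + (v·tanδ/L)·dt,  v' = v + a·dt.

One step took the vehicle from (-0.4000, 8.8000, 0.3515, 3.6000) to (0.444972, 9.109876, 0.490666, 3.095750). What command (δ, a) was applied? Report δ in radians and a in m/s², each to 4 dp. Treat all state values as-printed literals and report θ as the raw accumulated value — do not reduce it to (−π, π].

a = (v'−v)/dt = (-0.504250)/0.25 = -2.0170
Δθ = θ'−θ = 0.139166;  (v·dt/L) = 3.6000·0.25/2.7 = 0.333333
tan δ = Δθ·L/(v·dt) = 0.417498  →  δ = 0.3955

δ = 0.3955, a = -2.0170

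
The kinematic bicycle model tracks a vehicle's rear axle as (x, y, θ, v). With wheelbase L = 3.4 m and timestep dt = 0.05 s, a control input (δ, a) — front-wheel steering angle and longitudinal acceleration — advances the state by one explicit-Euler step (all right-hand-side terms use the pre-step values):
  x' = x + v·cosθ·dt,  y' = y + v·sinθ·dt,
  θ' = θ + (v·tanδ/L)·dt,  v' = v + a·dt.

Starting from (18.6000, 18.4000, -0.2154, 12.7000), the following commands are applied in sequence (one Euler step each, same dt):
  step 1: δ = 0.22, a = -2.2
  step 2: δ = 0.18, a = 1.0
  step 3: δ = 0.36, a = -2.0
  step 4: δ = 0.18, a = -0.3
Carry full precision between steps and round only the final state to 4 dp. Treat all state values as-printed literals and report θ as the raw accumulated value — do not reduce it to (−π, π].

(21.0916, 18.0235, -0.0364, 12.5250)

after step 1 (δ=0.22, a=-2.2): (19.220326, 18.264276, -0.173636, 12.590000)
after step 2 (δ=0.18, a=1.0): (19.840360, 18.155521, -0.139945, 12.640000)
after step 3 (δ=0.36, a=-2.0): (20.466181, 18.067364, -0.069978, 12.540000)
after step 4 (δ=0.18, a=-0.3): (21.091647, 18.023524, -0.036421, 12.525000)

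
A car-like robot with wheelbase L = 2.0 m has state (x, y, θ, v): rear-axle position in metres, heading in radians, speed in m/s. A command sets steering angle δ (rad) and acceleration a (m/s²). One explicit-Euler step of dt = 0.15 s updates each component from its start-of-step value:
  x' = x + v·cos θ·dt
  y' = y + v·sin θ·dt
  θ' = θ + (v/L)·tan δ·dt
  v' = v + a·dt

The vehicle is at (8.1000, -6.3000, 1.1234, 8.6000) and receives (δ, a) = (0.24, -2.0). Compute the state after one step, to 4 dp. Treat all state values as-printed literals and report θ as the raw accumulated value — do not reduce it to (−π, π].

(8.6581, -5.1370, 1.2812, 8.3000)

x' = 8.1000 + 8.6000·cos(1.1234)·0.15 = 8.6581
y' = -6.3000 + 8.6000·sin(1.1234)·0.15 = -5.1370
θ' = 1.1234 + (8.6000/2.0)·tan(0.24)·0.15 = 1.2812
v' = 8.6000 − 2.0000·0.15 = 8.3000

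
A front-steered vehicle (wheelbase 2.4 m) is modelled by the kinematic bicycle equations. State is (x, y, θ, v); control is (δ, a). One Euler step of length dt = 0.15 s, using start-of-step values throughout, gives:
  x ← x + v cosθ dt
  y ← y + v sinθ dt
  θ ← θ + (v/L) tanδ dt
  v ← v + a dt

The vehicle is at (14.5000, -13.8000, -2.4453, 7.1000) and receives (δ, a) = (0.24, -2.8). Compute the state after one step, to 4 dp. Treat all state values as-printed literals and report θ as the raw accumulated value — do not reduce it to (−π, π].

x' = 14.5000 + 7.1000·cos(-2.4453)·0.15 = 13.6829
y' = -13.8000 + 7.1000·sin(-2.4453)·0.15 = -14.4831
θ' = -2.4453 + (7.1000/2.4)·tan(0.24)·0.15 = -2.3367
v' = 7.1000 − 2.8000·0.15 = 6.6800

(13.6829, -14.4831, -2.3367, 6.6800)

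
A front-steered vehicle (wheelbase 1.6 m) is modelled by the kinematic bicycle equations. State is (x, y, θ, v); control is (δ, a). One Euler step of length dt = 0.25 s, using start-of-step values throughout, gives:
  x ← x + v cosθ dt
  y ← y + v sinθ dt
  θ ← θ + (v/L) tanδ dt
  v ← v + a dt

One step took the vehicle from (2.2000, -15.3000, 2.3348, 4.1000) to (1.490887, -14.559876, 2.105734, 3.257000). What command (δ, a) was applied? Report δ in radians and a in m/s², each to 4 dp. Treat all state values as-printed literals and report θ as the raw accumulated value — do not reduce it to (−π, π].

δ = -0.3434, a = -3.3720

a = (v'−v)/dt = (-0.843000)/0.25 = -3.3720
Δθ = θ'−θ = -0.229066;  (v·dt/L) = 4.1000·0.25/1.6 = 0.640625
tan δ = Δθ·L/(v·dt) = -0.357566  →  δ = -0.3434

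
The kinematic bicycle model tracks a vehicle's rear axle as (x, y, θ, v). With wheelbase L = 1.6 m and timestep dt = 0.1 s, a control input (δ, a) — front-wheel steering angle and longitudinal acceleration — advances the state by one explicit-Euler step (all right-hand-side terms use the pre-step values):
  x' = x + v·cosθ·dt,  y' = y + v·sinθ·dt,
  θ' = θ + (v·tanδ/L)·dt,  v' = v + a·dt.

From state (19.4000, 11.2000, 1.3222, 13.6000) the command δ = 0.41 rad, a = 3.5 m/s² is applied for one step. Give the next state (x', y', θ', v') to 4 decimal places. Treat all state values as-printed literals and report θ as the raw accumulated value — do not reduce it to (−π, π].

x' = 19.4000 + 13.6000·cos(1.3222)·0.1 = 19.7346
y' = 11.2000 + 13.6000·sin(1.3222)·0.1 = 12.5182
θ' = 1.3222 + (13.6000/1.6)·tan(0.41)·0.1 = 1.6916
v' = 13.6000 + 3.5000·0.1 = 13.9500

(19.7346, 12.5182, 1.6916, 13.9500)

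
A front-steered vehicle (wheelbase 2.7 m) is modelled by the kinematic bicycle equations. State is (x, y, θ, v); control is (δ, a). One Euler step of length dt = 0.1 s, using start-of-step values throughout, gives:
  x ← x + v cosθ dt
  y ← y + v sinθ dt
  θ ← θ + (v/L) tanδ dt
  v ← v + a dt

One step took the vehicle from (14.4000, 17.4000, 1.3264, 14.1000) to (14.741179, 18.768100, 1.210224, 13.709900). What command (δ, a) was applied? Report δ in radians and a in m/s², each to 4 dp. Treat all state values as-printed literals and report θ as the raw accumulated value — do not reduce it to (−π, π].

a = (v'−v)/dt = (-0.390100)/0.1 = -3.9010
Δθ = θ'−θ = -0.116176;  (v·dt/L) = 14.1000·0.1/2.7 = 0.522222
tan δ = Δθ·L/(v·dt) = -0.222465  →  δ = -0.2189

δ = -0.2189, a = -3.9010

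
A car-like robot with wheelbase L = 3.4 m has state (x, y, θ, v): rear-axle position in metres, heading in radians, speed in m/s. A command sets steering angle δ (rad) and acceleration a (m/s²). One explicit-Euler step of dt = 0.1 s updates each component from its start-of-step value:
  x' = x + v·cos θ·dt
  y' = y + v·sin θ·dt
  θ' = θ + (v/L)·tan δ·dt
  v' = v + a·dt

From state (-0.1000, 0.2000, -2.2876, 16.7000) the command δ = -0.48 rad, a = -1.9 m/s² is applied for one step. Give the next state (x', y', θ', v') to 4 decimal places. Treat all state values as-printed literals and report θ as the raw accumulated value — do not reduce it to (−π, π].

x' = -0.1000 + 16.7000·cos(-2.2876)·0.1 = -1.1972
y' = 0.2000 + 16.7000·sin(-2.2876)·0.1 = -1.0590
θ' = -2.2876 + (16.7000/3.4)·tan(-0.48)·0.1 = -2.5433
v' = 16.7000 − 1.9000·0.1 = 16.5100

(-1.1972, -1.0590, -2.5433, 16.5100)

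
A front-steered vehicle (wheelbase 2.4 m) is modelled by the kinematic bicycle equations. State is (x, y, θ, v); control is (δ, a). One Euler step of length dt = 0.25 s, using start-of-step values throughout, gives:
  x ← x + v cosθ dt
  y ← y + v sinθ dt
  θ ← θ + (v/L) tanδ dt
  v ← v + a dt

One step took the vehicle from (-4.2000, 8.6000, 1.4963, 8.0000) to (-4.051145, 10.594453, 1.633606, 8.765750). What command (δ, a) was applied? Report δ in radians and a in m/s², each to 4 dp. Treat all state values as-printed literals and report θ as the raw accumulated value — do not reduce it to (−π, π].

a = (v'−v)/dt = (0.765750)/0.25 = 3.0630
Δθ = θ'−θ = 0.137306;  (v·dt/L) = 8.0000·0.25/2.4 = 0.833333
tan δ = Δθ·L/(v·dt) = 0.164767  →  δ = 0.1633

δ = 0.1633, a = 3.0630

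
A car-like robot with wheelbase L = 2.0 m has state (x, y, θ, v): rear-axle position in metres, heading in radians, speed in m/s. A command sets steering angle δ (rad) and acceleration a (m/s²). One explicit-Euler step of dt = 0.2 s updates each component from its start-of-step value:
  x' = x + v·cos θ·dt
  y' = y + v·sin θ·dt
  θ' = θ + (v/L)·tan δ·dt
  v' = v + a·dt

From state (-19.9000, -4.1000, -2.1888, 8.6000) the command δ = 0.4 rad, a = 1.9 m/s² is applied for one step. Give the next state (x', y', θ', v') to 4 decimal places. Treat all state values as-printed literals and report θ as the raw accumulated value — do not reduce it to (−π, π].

x' = -19.9000 + 8.6000·cos(-2.1888)·0.2 = -20.8966
y' = -4.1000 + 8.6000·sin(-2.1888)·0.2 = -5.5019
θ' = -2.1888 + (8.6000/2.0)·tan(0.4)·0.2 = -1.8252
v' = 8.6000 + 1.9000·0.2 = 8.9800

(-20.8966, -5.5019, -1.8252, 8.9800)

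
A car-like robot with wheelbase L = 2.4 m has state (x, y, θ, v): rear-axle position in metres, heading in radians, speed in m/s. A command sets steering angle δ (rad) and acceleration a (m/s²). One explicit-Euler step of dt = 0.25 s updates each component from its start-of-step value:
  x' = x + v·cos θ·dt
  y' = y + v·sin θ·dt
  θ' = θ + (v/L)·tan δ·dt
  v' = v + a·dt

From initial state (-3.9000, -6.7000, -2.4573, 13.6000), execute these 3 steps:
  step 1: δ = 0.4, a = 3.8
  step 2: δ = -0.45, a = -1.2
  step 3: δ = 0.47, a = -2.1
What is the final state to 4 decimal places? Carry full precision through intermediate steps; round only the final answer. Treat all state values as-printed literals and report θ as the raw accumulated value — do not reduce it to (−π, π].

after step 1 (δ=0.4, a=3.8): (-6.534546, -8.849225, -1.858343, 14.550000)
after step 2 (δ=-0.45, a=-1.2): (-7.566142, -12.337379, -2.590473, 14.250000)
after step 3 (δ=0.47, a=-2.1): (-10.601175, -14.202851, -1.836461, 13.725000)

(-10.6012, -14.2029, -1.8365, 13.7250)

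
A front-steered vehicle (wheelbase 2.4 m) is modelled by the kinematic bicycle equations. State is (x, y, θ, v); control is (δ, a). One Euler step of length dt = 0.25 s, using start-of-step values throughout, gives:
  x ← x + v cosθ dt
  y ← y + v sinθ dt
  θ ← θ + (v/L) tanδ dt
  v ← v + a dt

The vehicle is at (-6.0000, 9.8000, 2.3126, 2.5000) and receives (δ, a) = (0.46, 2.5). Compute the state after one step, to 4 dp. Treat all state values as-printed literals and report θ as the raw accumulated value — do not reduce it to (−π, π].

x' = -6.0000 + 2.5000·cos(2.3126)·0.25 = -6.4223
y' = 9.8000 + 2.5000·sin(2.3126)·0.25 = 10.2608
θ' = 2.3126 + (2.5000/2.4)·tan(0.46)·0.25 = 2.4416
v' = 2.5000 + 2.5000·0.25 = 3.1250

(-6.4223, 10.2608, 2.4416, 3.1250)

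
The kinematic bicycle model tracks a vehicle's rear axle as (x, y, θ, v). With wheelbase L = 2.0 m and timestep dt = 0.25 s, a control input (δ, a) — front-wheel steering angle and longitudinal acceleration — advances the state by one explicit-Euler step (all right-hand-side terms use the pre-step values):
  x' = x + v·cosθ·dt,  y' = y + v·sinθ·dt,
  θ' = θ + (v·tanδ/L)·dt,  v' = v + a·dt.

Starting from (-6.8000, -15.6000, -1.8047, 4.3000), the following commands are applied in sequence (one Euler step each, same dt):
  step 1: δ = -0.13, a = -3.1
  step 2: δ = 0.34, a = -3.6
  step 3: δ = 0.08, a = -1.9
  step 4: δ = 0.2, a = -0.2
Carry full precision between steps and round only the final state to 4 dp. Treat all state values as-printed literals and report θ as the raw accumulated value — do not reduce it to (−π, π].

after step 1 (δ=-0.13, a=-3.1): (-7.049160, -16.645727, -1.874971, 3.525000)
after step 2 (δ=0.34, a=-3.6): (-7.313100, -17.486522, -1.719106, 2.625000)
after step 3 (δ=0.08, a=-1.9): (-7.410071, -18.135568, -1.692800, 2.150000)
after step 4 (δ=0.2, a=-0.2): (-7.475486, -18.669073, -1.638322, 2.100000)

(-7.4755, -18.6691, -1.6383, 2.1000)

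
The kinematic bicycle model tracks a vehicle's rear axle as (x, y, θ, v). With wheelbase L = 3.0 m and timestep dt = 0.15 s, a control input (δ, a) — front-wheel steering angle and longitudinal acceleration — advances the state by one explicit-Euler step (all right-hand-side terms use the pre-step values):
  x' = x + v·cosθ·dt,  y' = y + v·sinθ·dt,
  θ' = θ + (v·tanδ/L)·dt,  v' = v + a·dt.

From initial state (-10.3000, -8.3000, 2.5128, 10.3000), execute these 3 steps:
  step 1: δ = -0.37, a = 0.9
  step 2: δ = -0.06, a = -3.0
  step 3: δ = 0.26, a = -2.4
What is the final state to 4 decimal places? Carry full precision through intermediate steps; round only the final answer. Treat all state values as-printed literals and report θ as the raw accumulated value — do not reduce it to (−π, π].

(-13.5849, -5.1028, 2.4145, 9.6250)

after step 1 (δ=-0.37, a=0.9): (-11.549501, -7.391279, 2.313050, 10.435000)
after step 2 (δ=-0.06, a=-3.0): (-12.607533, -6.237773, 2.281708, 9.985000)
after step 3 (δ=0.26, a=-2.4): (-13.584852, -5.102827, 2.414519, 9.625000)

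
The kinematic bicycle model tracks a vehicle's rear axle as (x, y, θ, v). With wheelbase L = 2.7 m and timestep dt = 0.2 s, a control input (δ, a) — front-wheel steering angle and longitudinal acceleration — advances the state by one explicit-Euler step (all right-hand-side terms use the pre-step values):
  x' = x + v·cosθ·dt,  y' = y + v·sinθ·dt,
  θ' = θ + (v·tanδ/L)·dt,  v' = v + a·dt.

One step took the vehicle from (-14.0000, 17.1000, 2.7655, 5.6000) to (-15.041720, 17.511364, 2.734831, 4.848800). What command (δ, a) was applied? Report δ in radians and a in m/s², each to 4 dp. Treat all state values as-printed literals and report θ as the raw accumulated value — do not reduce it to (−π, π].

a = (v'−v)/dt = (-0.751200)/0.2 = -3.7560
Δθ = θ'−θ = -0.030669;  (v·dt/L) = 5.6000·0.2/2.7 = 0.414815
tan δ = Δθ·L/(v·dt) = -0.073934  →  δ = -0.0738

δ = -0.0738, a = -3.7560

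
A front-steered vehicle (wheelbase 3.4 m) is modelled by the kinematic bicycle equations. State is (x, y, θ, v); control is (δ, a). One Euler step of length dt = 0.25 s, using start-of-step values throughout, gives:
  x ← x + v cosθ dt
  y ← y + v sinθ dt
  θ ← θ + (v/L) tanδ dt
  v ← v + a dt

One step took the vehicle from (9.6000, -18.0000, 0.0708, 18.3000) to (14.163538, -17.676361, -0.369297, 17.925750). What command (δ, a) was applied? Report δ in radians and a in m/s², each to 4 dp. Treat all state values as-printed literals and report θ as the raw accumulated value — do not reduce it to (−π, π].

δ = -0.3161, a = -1.4970

a = (v'−v)/dt = (-0.374250)/0.25 = -1.4970
Δθ = θ'−θ = -0.440097;  (v·dt/L) = 18.3000·0.25/3.4 = 1.345588
tan δ = Δθ·L/(v·dt) = -0.327067  →  δ = -0.3161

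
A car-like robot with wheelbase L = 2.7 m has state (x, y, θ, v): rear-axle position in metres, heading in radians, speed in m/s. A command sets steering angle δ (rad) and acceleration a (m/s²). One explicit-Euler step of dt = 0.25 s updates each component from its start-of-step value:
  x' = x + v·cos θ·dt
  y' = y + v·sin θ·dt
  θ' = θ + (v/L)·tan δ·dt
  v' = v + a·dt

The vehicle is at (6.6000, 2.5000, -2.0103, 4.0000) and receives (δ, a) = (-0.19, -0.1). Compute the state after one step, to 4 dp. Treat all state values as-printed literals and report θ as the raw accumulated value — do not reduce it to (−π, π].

x' = 6.6000 + 4.0000·cos(-2.0103)·0.25 = 6.1745
y' = 2.5000 + 4.0000·sin(-2.0103)·0.25 = 1.5950
θ' = -2.0103 + (4.0000/2.7)·tan(-0.19)·0.25 = -2.0815
v' = 4.0000 − 0.1000·0.25 = 3.9750

(6.1745, 1.5950, -2.0815, 3.9750)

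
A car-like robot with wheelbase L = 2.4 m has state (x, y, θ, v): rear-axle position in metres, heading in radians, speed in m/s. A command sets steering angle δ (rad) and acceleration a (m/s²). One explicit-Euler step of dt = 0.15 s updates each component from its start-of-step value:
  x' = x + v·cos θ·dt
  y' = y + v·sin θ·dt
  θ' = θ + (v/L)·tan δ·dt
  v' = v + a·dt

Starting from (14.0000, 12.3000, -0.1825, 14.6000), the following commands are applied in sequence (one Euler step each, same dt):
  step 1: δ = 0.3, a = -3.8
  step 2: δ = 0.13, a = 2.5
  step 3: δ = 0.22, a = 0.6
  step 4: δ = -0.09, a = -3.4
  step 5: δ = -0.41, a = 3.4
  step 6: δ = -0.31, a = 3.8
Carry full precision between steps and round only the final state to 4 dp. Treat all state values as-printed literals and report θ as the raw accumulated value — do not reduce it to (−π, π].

(26.5018, 14.0379, -0.3361, 15.0650)

after step 1 (δ=0.3, a=-3.8): (16.153631, 11.902540, 0.099769, 14.030000)
after step 2 (δ=0.13, a=2.5): (18.247665, 12.112156, 0.214410, 14.405000)
after step 3 (δ=0.22, a=0.6): (20.358939, 12.571900, 0.415737, 14.495000)
after step 4 (δ=-0.09, a=-3.4): (22.347984, 13.450002, 0.333982, 13.985000)
after step 5 (δ=-0.41, a=3.4): (24.329822, 14.137660, -0.045913, 14.495000)
after step 6 (δ=-0.31, a=3.8): (26.501781, 14.037869, -0.336110, 15.065000)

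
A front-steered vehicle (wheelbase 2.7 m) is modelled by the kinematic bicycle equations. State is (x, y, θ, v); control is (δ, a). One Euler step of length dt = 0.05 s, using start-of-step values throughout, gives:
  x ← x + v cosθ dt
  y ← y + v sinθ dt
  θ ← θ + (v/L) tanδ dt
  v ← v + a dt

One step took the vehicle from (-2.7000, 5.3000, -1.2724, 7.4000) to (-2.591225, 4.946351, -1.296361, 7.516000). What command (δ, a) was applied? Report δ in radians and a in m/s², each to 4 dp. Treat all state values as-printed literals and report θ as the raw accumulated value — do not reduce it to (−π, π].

δ = -0.1731, a = 2.3200

a = (v'−v)/dt = (0.116000)/0.05 = 2.3200
Δθ = θ'−θ = -0.023961;  (v·dt/L) = 7.4000·0.05/2.7 = 0.137037
tan δ = Δθ·L/(v·dt) = -0.174851  →  δ = -0.1731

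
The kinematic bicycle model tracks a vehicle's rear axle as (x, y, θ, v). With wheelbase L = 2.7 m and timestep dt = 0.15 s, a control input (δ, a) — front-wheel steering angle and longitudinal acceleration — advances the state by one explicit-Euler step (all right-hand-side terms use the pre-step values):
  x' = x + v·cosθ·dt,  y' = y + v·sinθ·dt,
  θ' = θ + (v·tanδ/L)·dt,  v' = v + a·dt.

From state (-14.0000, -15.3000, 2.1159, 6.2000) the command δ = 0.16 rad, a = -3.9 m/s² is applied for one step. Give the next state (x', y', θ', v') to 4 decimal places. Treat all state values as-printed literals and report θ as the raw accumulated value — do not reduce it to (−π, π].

(-14.4822, -14.5048, 2.1715, 5.6150)

x' = -14.0000 + 6.2000·cos(2.1159)·0.15 = -14.4822
y' = -15.3000 + 6.2000·sin(2.1159)·0.15 = -14.5048
θ' = 2.1159 + (6.2000/2.7)·tan(0.16)·0.15 = 2.1715
v' = 6.2000 − 3.9000·0.15 = 5.6150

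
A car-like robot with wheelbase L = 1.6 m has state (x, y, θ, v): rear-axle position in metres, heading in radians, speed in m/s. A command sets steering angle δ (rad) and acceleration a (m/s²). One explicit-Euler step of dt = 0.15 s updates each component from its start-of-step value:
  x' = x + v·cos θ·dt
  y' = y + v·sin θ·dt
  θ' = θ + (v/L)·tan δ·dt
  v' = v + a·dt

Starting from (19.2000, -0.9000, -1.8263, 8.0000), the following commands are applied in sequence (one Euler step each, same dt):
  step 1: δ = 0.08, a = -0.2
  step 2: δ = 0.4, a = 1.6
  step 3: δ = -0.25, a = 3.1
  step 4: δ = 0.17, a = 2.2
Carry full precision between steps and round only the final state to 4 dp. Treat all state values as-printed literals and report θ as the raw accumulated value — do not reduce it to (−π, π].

after step 1 (δ=0.08, a=-0.2): (18.896721, -2.061043, -1.766172, 7.970000)
after step 2 (δ=0.4, a=1.6): (18.664633, -3.233799, -1.450266, 8.210000)
after step 3 (δ=-0.25, a=3.1): (18.812707, -4.456364, -1.646799, 8.675000)
after step 4 (δ=0.17, a=2.2): (18.713903, -5.753858, -1.507194, 9.005000)

(18.7139, -5.7539, -1.5072, 9.0050)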